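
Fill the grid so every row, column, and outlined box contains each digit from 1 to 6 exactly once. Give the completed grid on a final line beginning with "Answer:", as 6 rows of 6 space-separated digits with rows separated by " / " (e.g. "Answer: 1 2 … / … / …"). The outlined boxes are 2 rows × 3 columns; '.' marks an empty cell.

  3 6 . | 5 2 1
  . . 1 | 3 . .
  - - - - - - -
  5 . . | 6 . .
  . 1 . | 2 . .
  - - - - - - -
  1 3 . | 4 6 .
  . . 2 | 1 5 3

Step 1. [r3c6∈{4}] only 4 remains possible at r3c6, so r3c6=4.
Step 2. [r1c3∈{4}] r1c3's peers cover all but 4 ⇒ r1c3=4.
Step 3. [r6c1∈{4,6}] row 6 places 6 nowhere but r6c1 ⇒ r6c1=6.
Step 4. [r3c3∈{3}] r3c3's peers cover all but 3 ⇒ r3c3=3.
Step 5. [r2c1∈{2}] r2c1 is down to just 2 ⇒ r2c1=2.
Step 6. [r2c2∈{5}] only 5 remains possible at r2c2, so r2c2=5.
Step 7. [r3c2∈{2}] nothing but 2 survives at r3c2 ⇒ r3c2=2.
Step 8. [r2c6∈{6}] r2c6 is down to just 6, so r2c6=6.
Step 9. [r2c5∈{4}] only 4 remains possible at r2c5. So r2c5=4.
Step 10. [r5c6∈{2}] nothing but 2 survives at r5c6 ⇒ r5c6=2.
Step 11. [r3c5∈{1}] only 1 remains possible at r3c5, so r3c5=1.
Step 12. [r4c5∈{3}] nothing but 3 survives at r4c5. So r4c5=3.
Step 13. [r4c6∈{5}] r4c6 has the single candidate 5. So r4c6=5.
Step 14. [r5c3∈{5}] only 5 remains possible at r5c3. So r5c3=5.
Step 15. [r4c3∈{6}] r4c3 has the single candidate 6. So r4c3=6.
Step 16. [r4c1∈{4}] r4c1's peers cover all but 4. So r4c1=4.
Step 17. [r6c2∈{4}] r6c2 has the single candidate 4. So r6c2=4.

Answer: 3 6 4 5 2 1 / 2 5 1 3 4 6 / 5 2 3 6 1 4 / 4 1 6 2 3 5 / 1 3 5 4 6 2 / 6 4 2 1 5 3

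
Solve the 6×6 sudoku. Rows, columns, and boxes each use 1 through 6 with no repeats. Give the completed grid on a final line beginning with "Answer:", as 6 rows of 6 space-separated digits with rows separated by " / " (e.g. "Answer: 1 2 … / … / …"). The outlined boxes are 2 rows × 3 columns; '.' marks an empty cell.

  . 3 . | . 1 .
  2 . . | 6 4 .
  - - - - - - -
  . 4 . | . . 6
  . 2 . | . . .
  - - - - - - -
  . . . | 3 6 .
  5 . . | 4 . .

Step 1. [r5c2∈{1}] r5c2's peers cover all but 1. So r5c2=1.
Step 2. [r5c6∈{2,5}] across row 5, 5 lands solely at r5c6 ⇒ r5c6=5.
Step 3. [r6c3∈{2,3,6}] across row 6, 3 lands solely at r6c3. So r6c3=3.
Step 4. [r1c4∈{2,5}] box 2 places 5 nowhere but r1c4, so r1c4=5.
Step 5. [r4c4∈{1}] nothing but 1 survives at r4c4, so r4c4=1.
Step 6. [r5c1∈{4}] nothing but 4 survives at r5c1 ⇒ r5c1=4.
Step 7. [r6c5∈{2}] r6c5's peers cover all but 2 ⇒ r6c5=2.
Step 8. [r1c1∈{6}] nothing but 6 survives at r1c1, so r1c1=6.
Step 9. [r4c1∈{3}] nothing but 3 survives at r4c1 ⇒ r4c1=3.
Step 10. [r2c3∈{1,5}] row 2 places 1 nowhere but r2c3 ⇒ r2c3=1.
Step 11. [r4c5∈{5}] only 5 remains possible at r4c5. So r4c5=5.
Step 12. [r3c4∈{2}] nothing but 2 survives at r3c4, so r3c4=2.
Step 13. [r6c6∈{1}] nothing but 1 survives at r6c6. So r6c6=1.
Step 14. [r3c3∈{5}] r3c3 has the single candidate 5. So r3c3=5.
Step 15. [r3c5∈{3}] nothing but 3 survives at r3c5, so r3c5=3.
Step 16. [r4c3∈{6}] nothing but 6 survives at r4c3. So r4c3=6.
Step 17. [r4c6∈{4}] r4c6's peers cover all but 4 ⇒ r4c6=4.
Step 18. [r1c3∈{4}] r1c3 has the single candidate 4, so r1c3=4.
Step 19. [r1c6∈{2}] r1c6 has the single candidate 2 ⇒ r1c6=2.
Step 20. [r2c6∈{3}] r2c6 is down to just 3 ⇒ r2c6=3.
Step 21. [r2c2∈{5}] only 5 remains possible at r2c2, so r2c2=5.
Step 22. [r3c1∈{1}] only 1 remains possible at r3c1. So r3c1=1.
Step 23. [r6c2∈{6}] r6c2's peers cover all but 6 ⇒ r6c2=6.
Step 24. [r5c3∈{2}] only 2 remains possible at r5c3, so r5c3=2.

Answer: 6 3 4 5 1 2 / 2 5 1 6 4 3 / 1 4 5 2 3 6 / 3 2 6 1 5 4 / 4 1 2 3 6 5 / 5 6 3 4 2 1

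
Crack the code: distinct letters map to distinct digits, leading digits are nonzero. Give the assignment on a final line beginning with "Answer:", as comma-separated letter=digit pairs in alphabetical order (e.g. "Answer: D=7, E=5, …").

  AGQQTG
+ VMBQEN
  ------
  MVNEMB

Step 1. [col 1: G + N ≡ B (mod 10)] no forcing yet in column 1 (carry-in 0); B=7 is free and consistent — try it, so B=7.
Step 2. [col 1: G + N ≡ B (mod 10)] G=8 is one option consistent with column 1 (G + N ≡ B (mod 10), carry-in 0) — take it, so G=8.
Step 3. [col 1: G + N ≡ B (mod 10)] column 1: given G=8, B=7, carry-in 0, and digits 7,8 already taken and all letters distinct, G+N≡B (mod 10) forces N=9, so N=9.
Step 4. [col 2: T + E ≡ M (mod 10)] column 2 (T + E ≡ M (mod 10), carry-in 1) doesn't pin M yet; pick M=5 and continue. So M=5.
Step 5. [col 2: T + E ≡ M (mod 10)] T=0 is one option consistent with column 2 (T + E ≡ M (mod 10), carry-in 1) — take it. So T=0.
Step 6. [col 2: T + E ≡ M (mod 10)] in column 2 we have T+E≡M with carry-in 1; given T=0, M=5 and digits 0,5,7,8,9 already taken and all letters distinct, that pins E to 4, so E=4.
Step 7. [col 3: Q + Q ≡ E (mod 10)] column 3: given E=4, carry-in 0, and digits 0,4,5,7,8,9 already taken and all letters distinct, Q+Q≡E (mod 10) forces Q=2, so Q=2.
Step 8. [col 5: G + M ≡ V (mod 10)] from column 5 (G=8, M=5, carry-in 0, digits 0,2,4,5,7,8,9 already taken and all letters distinct): V must equal 3. So V=3.
Step 9. [col 6: A + V ≡ M (mod 10)] from column 6 (V=3, M=5, carry-in 1, digits 0,2,3,4,5,7,8,9 already taken and all letters distinct): A must equal 1. So A=1.

Answer: A=1, B=7, E=4, G=8, M=5, N=9, Q=2, T=0, V=3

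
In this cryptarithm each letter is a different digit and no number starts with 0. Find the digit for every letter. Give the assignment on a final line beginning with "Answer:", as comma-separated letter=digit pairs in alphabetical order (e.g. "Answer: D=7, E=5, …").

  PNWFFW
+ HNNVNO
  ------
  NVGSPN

Step 1. [col 1: W + O ≡ N (mod 10)] column 1 (W + O ≡ N (mod 10), carry-in 0) doesn't pin O yet; pick O=8 and continue ⇒ O=8.
Step 2. [col 1: W + O ≡ N (mod 10)] N=3 is one option consistent with column 1 (W + O ≡ N (mod 10), carry-in 0) — take it. So N=3.
Step 3. [col 1: W + O ≡ N (mod 10)] column 1 reads W+O+carry(0)=N with O=8, N=3; with digits 3,8 already taken and all letters distinct, the only value for W is 5, so W=5.
Step 4. [col 2: F + N ≡ P (mod 10)] no forcing yet in column 2 (carry-in 1); F=7 is free and consistent — try it ⇒ F=7.
Step 5. [col 2: F + N ≡ P (mod 10)] column 2: given F=7, N=3, carry-in 1, and digits 3,5,7,8 already taken and all letters distinct, F+N≡P (mod 10) forces P=1. So P=1.
Step 6. [col 3: F + V ≡ S (mod 10)] column 3 (F + V ≡ S (mod 10), carry-in 1) doesn't pin V yet; pick V=6 and continue ⇒ V=6.
Step 7. [col 3: F + V ≡ S (mod 10)] in column 3 we have F+V≡S with carry-in 1; given F=7, V=6 and digits 1,3,5,6,7,8 already taken and all letters distinct, that pins S to 4, so S=4.
Step 8. [col 4: W + N ≡ G (mod 10)] column 4: given W=5, N=3, carry-in 1, and digits 1,3,4,5,6,7,8 already taken and all letters distinct, W+N≡G (mod 10) forces G=9 ⇒ G=9.
Step 9. [col 6: P + H ≡ N (mod 10)] column 6 reads P+H+carry(0)=N with P=1, N=3; with digits 1,3,4,5,6,7,8,9 already taken and all letters distinct, the only value for H is 2. So H=2.

Answer: F=7, G=9, H=2, N=3, O=8, P=1, S=4, V=6, W=5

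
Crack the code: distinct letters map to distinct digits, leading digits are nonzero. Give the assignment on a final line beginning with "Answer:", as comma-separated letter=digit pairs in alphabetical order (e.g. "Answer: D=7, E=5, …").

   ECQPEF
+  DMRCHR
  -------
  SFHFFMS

Step 1. [col 1: F + R ≡ S (mod 10)] column 1 (F + R ≡ S (mod 10), carry-in 0) doesn't pin R yet; pick R=6 and continue ⇒ R=6.
Step 2. [col 1: F + R ≡ S (mod 10)] several values work for F in column 1 (F + R ≡ S (mod 10), carry-in 0); try F=5. So F=5.
Step 3. [col 1: F + R ≡ S (mod 10)] column 1 reads F+R+carry(0)=S with F=5, R=6; with digits 5,6 already taken and all letters distinct, the only value for S is 1. So S=1.
Step 4. [col 2: E + H ≡ M (mod 10)] no forcing yet in column 2 (carry-in 1); E=8 is free and consistent — try it, so E=8.
Step 5. [col 2: E + H ≡ M (mod 10)] column 2 (E + H ≡ M (mod 10), carry-in 1) doesn't pin H yet; pick H=3 and continue ⇒ H=3.
Step 6. [col 2: E + H ≡ M (mod 10)] from column 2 (E=8, H=3, carry-in 1, digits 1,3,5,6,8 already taken and all letters distinct): M must equal 2. So M=2.
Step 7. [col 3: P + C ≡ F (mod 10)] several values work for P in column 3 (P + C ≡ F (mod 10), carry-in 1); try P=4, so P=4.
Step 8. [col 3: P + C ≡ F (mod 10)] in column 3 we have P+C≡F with carry-in 1; given P=4, F=5 and digits 1,2,3,4,5,6,8 already taken and all letters distinct, that pins C to 0, so C=0.
Step 9. [col 4: Q + R ≡ F (mod 10)] from column 4 (R=6, F=5, carry-in 0, digits 0,1,2,3,4,5,6,8 already taken and all letters distinct): Q must equal 9. So Q=9.
Step 10. [col 6: E + D ≡ F (mod 10)] column 6: given E=8, F=5, carry-in 0, and digits 0,1,2,3,4,5,6,8,9 already taken and all letters distinct, E+D≡F (mod 10) forces D=7 ⇒ D=7.

Answer: C=0, D=7, E=8, F=5, H=3, M=2, P=4, Q=9, R=6, S=1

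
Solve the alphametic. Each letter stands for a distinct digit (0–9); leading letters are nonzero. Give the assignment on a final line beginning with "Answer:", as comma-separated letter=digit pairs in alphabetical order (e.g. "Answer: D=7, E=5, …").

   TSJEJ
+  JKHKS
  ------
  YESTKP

Step 1. [col 1: J + S ≡ P (mod 10)] no forcing yet in column 1 (carry-in 0); J=6 is free and consistent — try it ⇒ J=6.
Step 2. [Y] Y is the leading digit of a 6-digit sum of two 5-digit numbers; the final carry is exactly 1, so Y=1.
Step 3. [col 1: J + S ≡ P (mod 10)] no forcing yet in column 1 (carry-in 0); S=2 is free and consistent — try it ⇒ S=2.
Step 4. [col 1: J + S ≡ P (mod 10)] column 1 reads J+S+carry(0)=P with J=6, S=2; with digits 1,2,6 already taken and all letters distinct, the only value for P is 8 ⇒ P=8.
Step 5. [col 2: E + K ≡ K (mod 10)] column 2: given nothing yet, carry-in 0, and digits 1,2,6,8 already taken and all letters distinct, E+K≡K (mod 10) forces E=0. So E=0.
Step 6. [col 2: E + K ≡ K (mod 10)] column 2 (E + K ≡ K (mod 10), carry-in 0) doesn't pin K yet; pick K=9 and continue, so K=9.
Step 7. [col 3: J + H ≡ T (mod 10)] in column 3 we have J+H≡T with carry-in 0; given J=6 and digits 0,1,2,6,8,9 already taken and all letters distinct, that pins H to 7 ⇒ H=7.
Step 8. [col 3: J + H ≡ T (mod 10)] from column 3 (J=6, H=7, carry-in 0, digits 0,1,2,6,7,8,9 already taken and all letters distinct): T must equal 3. So T=3.

Answer: E=0, H=7, J=6, K=9, P=8, S=2, T=3, Y=1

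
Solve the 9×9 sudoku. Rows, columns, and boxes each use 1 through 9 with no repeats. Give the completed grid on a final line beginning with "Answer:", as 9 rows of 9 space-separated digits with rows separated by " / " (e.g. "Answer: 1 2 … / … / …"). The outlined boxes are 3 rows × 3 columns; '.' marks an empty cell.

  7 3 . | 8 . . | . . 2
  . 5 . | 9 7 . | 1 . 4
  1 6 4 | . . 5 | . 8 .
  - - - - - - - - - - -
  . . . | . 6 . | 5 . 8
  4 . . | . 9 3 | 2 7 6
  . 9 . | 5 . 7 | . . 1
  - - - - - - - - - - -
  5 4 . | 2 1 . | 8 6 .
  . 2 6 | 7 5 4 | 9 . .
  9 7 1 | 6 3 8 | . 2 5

Step 1. [r2c8∈{3}] only 3 remains possible at r2c8, so r2c8=3.
Step 2. [r7c3∈{3}] r7c3 is down to just 3, so r7c3=3.
Step 3. [r5c2∈{1,8}] across col 2, 8 lands solely at r5c2. So r5c2=8.
Step 4. [r6c3∈{2}] nothing but 2 survives at r6c3, so r6c3=2.
Step 5. [r4c4∈{1,4}] in col 4, 4 fits only at r4c4. So r4c4=4.
Step 6. [r4c6∈{1,2}] row 4 places 2 nowhere but r4c6 ⇒ r4c6=2.
Step 7. [r3c9∈{7,9}] 9 has one home in row 3: r3c9 ⇒ r3c9=9.
Step 8. [r6c7∈{3,4}] in col 7, 3 fits only at r6c7 ⇒ r6c7=3.
Step 9. [r2c3∈{8}] r2c3 is down to just 8, so r2c3=8.
Step 10. [r1c7∈{6}] r1c7 has the single candidate 6, so r1c7=6.
Step 11. [r7c6∈{9}] r7c6 is down to just 9 ⇒ r7c6=9.
Step 12. [r5c3∈{5}] r5c3 is down to just 5. So r5c3=5.
Step 13. [r4c1∈{3}] only 3 remains possible at r4c1. So r4c1=3.
Step 14. [r3c4∈{3}] r3c4's peers cover all but 3. So r3c4=3.
Step 15. [r8c1∈{8}] nothing but 8 survives at r8c1. So r8c1=8.
Step 16. [r1c3∈{9}] r1c3 has the single candidate 9, so r1c3=9.
Step 17. [r1c6∈{1}] only 1 remains possible at r1c6, so r1c6=1.
Step 18. [r8c8∈{1}] nothing but 1 survives at r8c8 ⇒ r8c8=1.
Step 19. [r6c1∈{6}] r6c1 is down to just 6. So r6c1=6.
Step 20. [r6c8∈{4}] only 4 remains possible at r6c8. So r6c8=4.
Step 21. [r8c9∈{3}] nothing but 3 survives at r8c9 ⇒ r8c9=3.
Step 22. [r2c6∈{6}] nothing but 6 survives at r2c6, so r2c6=6.
Step 23. [r1c8∈{5}] r1c8 has the single candidate 5 ⇒ r1c8=5.
Step 24. [r3c5∈{2}] nothing but 2 survives at r3c5 ⇒ r3c5=2.
Step 25. [r9c7∈{4}] only 4 remains possible at r9c7. So r9c7=4.
Step 26. [r7c9∈{7}] r7c9 has the single candidate 7 ⇒ r7c9=7.
Step 27. [r3c7∈{7}] r3c7's peers cover all but 7 ⇒ r3c7=7.
Step 28. [r6c5∈{8}] r6c5 has the single candidate 8, so r6c5=8.
Step 29. [r4c2∈{1}] only 1 remains possible at r4c2. So r4c2=1.
Step 30. [r4c8∈{9}] r4c8 has the single candidate 9. So r4c8=9.
Step 31. [r5c4∈{1}] r5c4 is down to just 1. So r5c4=1.
Step 32. [r2c1∈{2}] nothing but 2 survives at r2c1. So r2c1=2.
Step 33. [r4c3∈{7}] r4c3's peers cover all but 7, so r4c3=7.
Step 34. [r1c5∈{4}] r1c5 is down to just 4. So r1c5=4.

Answer: 7 3 9 8 4 1 6 5 2 / 2 5 8 9 7 6 1 3 4 / 1 6 4 3 2 5 7 8 9 / 3 1 7 4 6 2 5 9 8 / 4 8 5 1 9 3 2 7 6 / 6 9 2 5 8 7 3 4 1 / 5 4 3 2 1 9 8 6 7 / 8 2 6 7 5 4 9 1 3 / 9 7 1 6 3 8 4 2 5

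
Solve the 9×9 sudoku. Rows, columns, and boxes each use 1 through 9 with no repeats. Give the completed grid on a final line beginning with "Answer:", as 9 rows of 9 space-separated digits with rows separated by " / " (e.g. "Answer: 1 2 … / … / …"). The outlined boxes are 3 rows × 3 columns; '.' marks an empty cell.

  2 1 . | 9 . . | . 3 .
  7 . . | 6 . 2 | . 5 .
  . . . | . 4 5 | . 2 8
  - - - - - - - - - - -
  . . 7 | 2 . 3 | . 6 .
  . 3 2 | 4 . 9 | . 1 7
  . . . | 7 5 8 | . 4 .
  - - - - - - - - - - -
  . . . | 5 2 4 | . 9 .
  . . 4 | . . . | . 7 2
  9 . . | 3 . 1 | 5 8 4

Step 1. [r9c3∈{6}] r9c3's peers cover all but 6 ⇒ r9c3=6.
Step 2. [r5c1∈{5,6,8}] 5 has one home in row 5: r5c1 ⇒ r5c1=5.
Step 3. [r2c2∈{4,8,9}] in box 1, 4 fits only at r2c2, so r2c2=4.
Step 4. [r3c7∈{1,6,7,9}] in row 3, 7 fits only at r3c7. So r3c7=7.
Step 5. [r2c5∈{1,3,8}] col 5 places 3 nowhere but r2c5. So r2c5=3.
Step 6. [r8c4∈{8}] only 8 remains possible at r8c4 ⇒ r8c4=8.
Step 7. [r2c3∈{8,9}] across row 2, 8 lands solely at r2c3 ⇒ r2c3=8.
Step 8. [r4c1∈{1,4,8}] r4c1 is the only open cell in row 4 admitting 4, so r4c1=4.
Step 9. [r7c1∈{1,3,8}] r7c1 is the only open cell in col 1 admitting 8 ⇒ r7c1=8.
Step 10. [r4c2∈{8,9}] r4c2 is the only open cell in col 2 admitting 8 ⇒ r4c2=8.
Step 11. [r4c7∈{9}] r4c7 has the single candidate 9, so r4c7=9.
Step 12. [r2c7∈{1}] only 1 remains possible at r2c7. So r2c7=1.
Step 13. [r7c9∈{1,3,6}] col 9 places 1 nowhere but r7c9 ⇒ r7c9=1.
Step 14. [r7c7∈{3,6}] in row 7, 6 fits only at r7c7, so r7c7=6.
Step 15. [r7c3∈{3}] r7c3 is down to just 3. So r7c3=3.
Step 16. [r9c5∈{7}] r9c5 has the single candidate 7. So r9c5=7.
Step 17. [r6c3∈{1,9}] in col 3, 1 fits only at r6c3, so r6c3=1.
Step 18. [r6c1∈{6}] r6c1 has the single candidate 6. So r6c1=6.
Step 19. [r8c6∈{6}] r8c6 has the single candidate 6. So r8c6=6.
Step 20. [r6c2∈{9}] only 9 remains possible at r6c2. So r6c2=9.
Step 21. [r6c9∈{3}] r6c9 has the single candidate 3. So r6c9=3.
Step 22. [r1c7∈{4}] r1c7 has the single candidate 4 ⇒ r1c7=4.
Step 23. [r2c9∈{9}] r2c9 has the single candidate 9. So r2c9=9.
Step 24. [r9c2∈{2}] only 2 remains possible at r9c2 ⇒ r9c2=2.
Step 25. [r3c4∈{1}] r3c4 is down to just 1 ⇒ r3c4=1.
Step 26. [r4c9∈{5}] only 5 remains possible at r4c9 ⇒ r4c9=5.
Step 27. [r5c5∈{6}] nothing but 6 survives at r5c5 ⇒ r5c5=6.
Step 28. [r8c1∈{1}] nothing but 1 survives at r8c1 ⇒ r8c1=1.
Step 29. [r6c7∈{2}] only 2 remains possible at r6c7 ⇒ r6c7=2.
Step 30. [r1c9∈{6}] nothing but 6 survives at r1c9. So r1c9=6.
Step 31. [r1c3∈{5}] r1c3 is down to just 5. So r1c3=5.
Step 32. [r3c1∈{3}] only 3 remains possible at r3c1 ⇒ r3c1=3.
Step 33. [r4c5∈{1}] r4c5 has the single candidate 1, so r4c5=1.
Step 34. [r8c2∈{5}] r8c2 is down to just 5 ⇒ r8c2=5.
Step 35. [r1c6∈{7}] nothing but 7 survives at r1c6 ⇒ r1c6=7.
Step 36. [r5c7∈{8}] nothing but 8 survives at r5c7 ⇒ r5c7=8.
Step 37. [r8c5∈{9}] r8c5's peers cover all but 9. So r8c5=9.
Step 38. [r8c7∈{3}] r8c7's peers cover all but 3. So r8c7=3.
Step 39. [r3c3∈{9}] nothing but 9 survives at r3c3 ⇒ r3c3=9.
Step 40. [r3c2∈{6}] r3c2 is down to just 6. So r3c2=6.
Step 41. [r7c2∈{7}] r7c2's peers cover all but 7, so r7c2=7.
Step 42. [r1c5∈{8}] nothing but 8 survives at r1c5 ⇒ r1c5=8.

Answer: 2 1 5 9 8 7 4 3 6 / 7 4 8 6 3 2 1 5 9 / 3 6 9 1 4 5 7 2 8 / 4 8 7 2 1 3 9 6 5 / 5 3 2 4 6 9 8 1 7 / 6 9 1 7 5 8 2 4 3 / 8 7 3 5 2 4 6 9 1 / 1 5 4 8 9 6 3 7 2 / 9 2 6 3 7 1 5 8 4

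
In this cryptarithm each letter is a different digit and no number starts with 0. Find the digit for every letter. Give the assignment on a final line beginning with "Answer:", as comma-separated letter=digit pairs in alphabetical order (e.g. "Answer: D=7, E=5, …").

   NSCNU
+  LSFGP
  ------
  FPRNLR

Step 1. [col 1: U + P ≡ R (mod 10)] several values work for R in column 1 (U + P ≡ R (mod 10), carry-in 0); try R=4. So R=4.
Step 2. [F] adding two 5-digit numbers gives at most 5+1 digits, and here it does — F is that final carry and must be 1, so F=1.
Step 3. [col 1: U + P ≡ R (mod 10)] no forcing yet in column 1 (carry-in 0); P=5 is free and consistent — try it, so P=5.
Step 4. [col 1: U + P ≡ R (mod 10)] column 1 reads U+P+carry(0)=R with P=5, R=4; with digits 1,4,5 already taken and all letters distinct, the only value for U is 9 ⇒ U=9.
Step 5. [col 2: N + G ≡ L (mod 10)] column 2 (N + G ≡ L (mod 10), carry-in 1) doesn't pin G yet; pick G=0 and continue ⇒ G=0.
Step 6. [col 2: N + G ≡ L (mod 10)] no forcing yet in column 2 (carry-in 1); N=7 is free and consistent — try it ⇒ N=7.
Step 7. [col 2: N + G ≡ L (mod 10)] column 2: given N=7, G=0, carry-in 1, and digits 0,1,4,5,7,9 already taken and all letters distinct, N+G≡L (mod 10) forces L=8. So L=8.
Step 8. [col 3: C + F ≡ N (mod 10)] in column 3 we have C+F≡N with carry-in 0; given F=1, N=7 and digits 0,1,4,5,7,8,9 already taken and all letters distinct, that pins C to 6. So C=6.
Step 9. [col 4: S + S ≡ R (mod 10)] column 4: given R=4, carry-in 0, and digits 0,1,4,5,6,7,8,9 already taken and all letters distinct, S+S≡R (mod 10) forces S=2. So S=2.

Answer: C=6, F=1, G=0, L=8, N=7, P=5, R=4, S=2, U=9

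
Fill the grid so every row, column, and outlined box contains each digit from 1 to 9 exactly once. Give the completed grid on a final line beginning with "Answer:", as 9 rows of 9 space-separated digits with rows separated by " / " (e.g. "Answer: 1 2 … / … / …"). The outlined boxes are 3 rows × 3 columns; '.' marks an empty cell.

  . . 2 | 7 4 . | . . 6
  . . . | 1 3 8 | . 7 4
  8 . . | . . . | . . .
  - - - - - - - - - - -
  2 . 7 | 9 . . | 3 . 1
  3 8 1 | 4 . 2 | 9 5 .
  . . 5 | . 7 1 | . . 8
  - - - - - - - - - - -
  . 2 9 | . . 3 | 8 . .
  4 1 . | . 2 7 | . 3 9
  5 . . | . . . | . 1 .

Step 1. [r3c2∈{3,4,5,6,7,9}] in row 3, 7 fits only at r3c2 ⇒ r3c2=7.
Step 2. [r5c5∈{6}] r5c5 is down to just 6 ⇒ r5c5=6.
Step 3. [r2c7∈{2,5}] r2c7 is the only open cell in row 2 admitting 2 ⇒ r2c7=2.
Step 4. [r2c3∈{6}] r2c3 has the single candidate 6, so r2c3=6.
Step 5. [r2c1∈{9}] r2c1 is down to just 9. So r2c1=9.
Step 6. [r6c1∈{6}] r6c1 is down to just 6, so r6c1=6.
Step 7. [r6c7∈{4}] nothing but 4 survives at r6c7 ⇒ r6c7=4.
Step 8. [r9c2∈{3,6}] 6 has one home in col 2: r9c2. So r9c2=6.
Step 9. [r9c4∈{8}] r9c4 is down to just 8. So r9c4=8.
Step 10. [r8c7∈{5,6}] 6 has one home in col 7: r8c7, so r8c7=6.
Step 11. [r7c9∈{5,7}] 5 has one home in box 9: r7c9, so r7c9=5.
Step 12. [r3c8∈{9}] r3c8's peers cover all but 9, so r3c8=9.
Step 13. [r3c5∈{5}] r3c5 is down to just 5, so r3c5=5.
Step 14. [r1c7∈{1,5}] 5 has one home in col 7: r1c7, so r1c7=5.
Step 15. [r5c9∈{7}] r5c9 has the single candidate 7 ⇒ r5c9=7.
Step 16. [r1c2∈{3}] only 3 remains possible at r1c2, so r1c2=3.
Step 17. [r7c4∈{6}] r7c4's peers cover all but 6. So r7c4=6.
Step 18. [r9c6∈{4,9}] across row 9, 4 lands solely at r9c6, so r9c6=4.
Step 19. [r2c2∈{5}] r2c2's peers cover all but 5 ⇒ r2c2=5.
Step 20. [r9c3∈{3}] r9c3 has the single candidate 3, so r9c3=3.
Step 21. [r6c2∈{9}] only 9 remains possible at r6c2, so r6c2=9.
Step 22. [r4c6∈{5}] nothing but 5 survives at r4c6 ⇒ r4c6=5.
Step 23. [r7c8∈{4}] nothing but 4 survives at r7c8 ⇒ r7c8=4.
Step 24. [r9c5∈{9}] nothing but 9 survives at r9c5 ⇒ r9c5=9.
Step 25. [r7c1∈{7}] r7c1's peers cover all but 7. So r7c1=7.
Step 26. [r7c5∈{1}] r7c5 is down to just 1. So r7c5=1.
Step 27. [r3c3∈{4}] r3c3 has the single candidate 4 ⇒ r3c3=4.
Step 28. [r1c1∈{1}] only 1 remains possible at r1c1, so r1c1=1.
Step 29. [r6c4∈{3}] only 3 remains possible at r6c4, so r6c4=3.
Step 30. [r9c9∈{2}] r9c9 is down to just 2. So r9c9=2.
Step 31. [r4c8∈{6}] nothing but 6 survives at r4c8. So r4c8=6.
Step 32. [r4c2∈{4}] r4c2 has the single candidate 4 ⇒ r4c2=4.
Step 33. [r3c7∈{1}] r3c7 is down to just 1. So r3c7=1.
Step 34. [r1c6∈{9}] r1c6 has the single candidate 9. So r1c6=9.
Step 35. [r8c4∈{5}] r8c4 is down to just 5, so r8c4=5.
Step 36. [r6c8∈{2}] r6c8's peers cover all but 2 ⇒ r6c8=2.
Step 37. [r3c4∈{2}] r3c4 has the single candidate 2 ⇒ r3c4=2.
Step 38. [r3c9∈{3}] nothing but 3 survives at r3c9, so r3c9=3.
Step 39. [r4c5∈{8}] nothing but 8 survives at r4c5. So r4c5=8.
Step 40. [r1c8∈{8}] r1c8 is down to just 8, so r1c8=8.
Step 41. [r9c7∈{7}] r9c7 is down to just 7. So r9c7=7.
Step 42. [r8c3∈{8}] r8c3 is down to just 8. So r8c3=8.
Step 43. [r3c6∈{6}] only 6 remains possible at r3c6, so r3c6=6.

Answer: 1 3 2 7 4 9 5 8 6 / 9 5 6 1 3 8 2 7 4 / 8 7 4 2 5 6 1 9 3 / 2 4 7 9 8 5 3 6 1 / 3 8 1 4 6 2 9 5 7 / 6 9 5 3 7 1 4 2 8 / 7 2 9 6 1 3 8 4 5 / 4 1 8 5 2 7 6 3 9 / 5 6 3 8 9 4 7 1 2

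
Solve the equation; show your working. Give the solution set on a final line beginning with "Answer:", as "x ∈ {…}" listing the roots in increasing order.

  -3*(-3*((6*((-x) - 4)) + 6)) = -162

Step 1. [-3*(-3*((6*((-x) - 4)) + 6)) = -162] -3·(inner) — divide through by -3, so div: -3*((6*((-x) - 4)) + 6) = 54.
Step 2. [-3*((6*((-x) - 4)) + 6) = 54] divide by the outer -3, so div: (6*((-x) - 4)) + 6 = -18.
Step 3. [(6*((-x) - 4)) + 6 = -18] the outer +6 inverts by subtracting 6 ⇒ sub: 6*((-x) - 4) = -24.
Step 4. [6*((-x) - 4) = -24] 6·(inner) — divide through by 6. So div: (-x) - 4 = -4.
Step 5. [(-x) - 4 = -4] 4 comes off first (add 4) ⇒ sub: -x = 0.
Step 6. [-x = 0] leading − — multiply by −1, so neg: x = 0.

Answer: x ∈ {0}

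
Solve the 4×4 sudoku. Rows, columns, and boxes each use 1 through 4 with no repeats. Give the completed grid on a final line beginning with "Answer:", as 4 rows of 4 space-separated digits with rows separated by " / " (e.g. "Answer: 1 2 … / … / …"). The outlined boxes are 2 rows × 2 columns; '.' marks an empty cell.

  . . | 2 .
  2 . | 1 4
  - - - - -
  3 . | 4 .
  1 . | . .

Step 1. [r4c2∈{2,4}] 4 has one home in row 4: r4c2, so r4c2=4.
Step 2. [r1c4∈{3}] r1c4 is down to just 3, so r1c4=3.
Step 3. [r4c4∈{2}] only 2 remains possible at r4c4, so r4c4=2.
Step 4. [r1c1∈{4}] r1c1 is down to just 4. So r1c1=4.
Step 5. [r2c2∈{3}] r2c2 is down to just 3, so r2c2=3.
Step 6. [r3c4∈{1}] r3c4's peers cover all but 1 ⇒ r3c4=1.
Step 7. [r3c2∈{2}] nothing but 2 survives at r3c2, so r3c2=2.
Step 8. [r1c2∈{1}] r1c2's peers cover all but 1. So r1c2=1.
Step 9. [r4c3∈{3}] only 3 remains possible at r4c3. So r4c3=3.

Answer: 4 1 2 3 / 2 3 1 4 / 3 2 4 1 / 1 4 3 2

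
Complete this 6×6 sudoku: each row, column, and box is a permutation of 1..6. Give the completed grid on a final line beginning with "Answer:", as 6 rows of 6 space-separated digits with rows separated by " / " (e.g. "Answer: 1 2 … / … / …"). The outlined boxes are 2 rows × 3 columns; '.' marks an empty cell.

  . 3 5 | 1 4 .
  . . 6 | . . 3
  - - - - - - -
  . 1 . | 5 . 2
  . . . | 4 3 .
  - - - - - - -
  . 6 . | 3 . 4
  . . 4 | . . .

Step 1. [r6c6∈{1,5,6}] across col 6, 5 lands solely at r6c6, so r6c6=5.
Step 2. [r6c2∈{2}] only 2 remains possible at r6c2, so r6c2=2.
Step 3. [r2c1∈{1,2,4}] r2c1 is the only open cell in row 2 admitting 1, so r2c1=1.
Step 4. [r3c5∈{6}] r3c5 has the single candidate 6, so r3c5=6.
Step 5. [r4c1∈{2,5,6}] across row 4, 6 lands solely at r4c1. So r4c1=6.
Step 6. [r5c5∈{1,2}] 2 has one home in row 5: r5c5. So r5c5=2.
Step 7. [r3c1∈{3,4}] row 3 places 4 nowhere but r3c1, so r3c1=4.
Step 8. [r3c3∈{3}] only 3 remains possible at r3c3, so r3c3=3.
Step 9. [r1c6∈{6}] nothing but 6 survives at r1c6. So r1c6=6.
Step 10. [r1c1∈{2}] nothing but 2 survives at r1c1. So r1c1=2.
Step 11. [r5c1∈{5}] r5c1 is down to just 5 ⇒ r5c1=5.
Step 12. [r4c2∈{5}] r4c2's peers cover all but 5, so r4c2=5.
Step 13. [r2c2∈{4}] r2c2's peers cover all but 4, so r2c2=4.
Step 14. [r4c6∈{1}] r4c6 is down to just 1 ⇒ r4c6=1.
Step 15. [r6c1∈{3}] nothing but 3 survives at r6c1, so r6c1=3.
Step 16. [r6c5∈{1}] r6c5 has the single candidate 1. So r6c5=1.
Step 17. [r4c3∈{2}] r4c3 is down to just 2, so r4c3=2.
Step 18. [r6c4∈{6}] r6c4 is down to just 6 ⇒ r6c4=6.
Step 19. [r5c3∈{1}] r5c3 has the single candidate 1 ⇒ r5c3=1.
Step 20. [r2c5∈{5}] nothing but 5 survives at r2c5. So r2c5=5.
Step 21. [r2c4∈{2}] r2c4 has the single candidate 2, so r2c4=2.

Answer: 2 3 5 1 4 6 / 1 4 6 2 5 3 / 4 1 3 5 6 2 / 6 5 2 4 3 1 / 5 6 1 3 2 4 / 3 2 4 6 1 5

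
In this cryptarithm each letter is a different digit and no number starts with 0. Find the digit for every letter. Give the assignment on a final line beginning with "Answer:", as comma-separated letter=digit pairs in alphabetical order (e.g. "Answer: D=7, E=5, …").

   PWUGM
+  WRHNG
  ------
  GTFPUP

Step 1. [col 1: M + G ≡ P (mod 10)] column 1 (M + G ≡ P (mod 10), carry-in 0) doesn't pin P yet; pick P=5 and continue ⇒ P=5.
Step 2. [col 1: M + G ≡ P (mod 10)] several values work for G in column 1 (M + G ≡ P (mod 10), carry-in 0); try G=1, so G=1.
Step 3. [col 1: M + G ≡ P (mod 10)] column 1: given G=1, P=5, carry-in 0, and digits 1,5 already taken and all letters distinct, M+G≡P (mod 10) forces M=4, so M=4.
Step 4. [col 2: G + N ≡ U (mod 10)] column 2 (G + N ≡ U (mod 10), carry-in 0) doesn't pin N yet; pick N=8 and continue, so N=8.
Step 5. [col 2: G + N ≡ U (mod 10)] in column 2 we have G+N≡U with carry-in 0; given G=1, N=8 and digits 1,4,5,8 already taken and all letters distinct, that pins U to 9, so U=9.
Step 6. [col 3: U + H ≡ P (mod 10)] from column 3 (U=9, P=5, carry-in 0, digits 1,4,5,8,9 already taken and all letters distinct): H must equal 6, so H=6.
Step 7. [col 4: W + R ≡ F (mod 10)] several values work for F in column 4 (W + R ≡ F (mod 10), carry-in 1); try F=0. So F=0.
Step 8. [col 4: W + R ≡ F (mod 10)] R=2 is one option consistent with column 4 (W + R ≡ F (mod 10), carry-in 1) — take it ⇒ R=2.
Step 9. [col 4: W + R ≡ F (mod 10)] in column 4 we have W+R≡F with carry-in 1; given R=2, F=0 and digits 0,1,2,4,5,6,8,9 already taken and all letters distinct, that pins W to 7. So W=7.
Step 10. [col 5: P + W ≡ T (mod 10)] column 5: given P=5, W=7, carry-in 1, and digits 0,1,2,4,5,6,7,8,9 already taken and all letters distinct, P+W≡T (mod 10) forces T=3, so T=3.

Answer: F=0, G=1, H=6, M=4, N=8, P=5, R=2, T=3, U=9, W=7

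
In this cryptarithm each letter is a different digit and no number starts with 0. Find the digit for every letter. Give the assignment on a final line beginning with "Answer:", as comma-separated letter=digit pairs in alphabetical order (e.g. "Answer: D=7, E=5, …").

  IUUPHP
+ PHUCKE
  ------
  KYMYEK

Step 1. [col 1: P + E ≡ K (mod 10)] E=7 is one option consistent with column 1 (P + E ≡ K (mod 10), carry-in 0) — take it, so E=7.
Step 2. [col 1: P + E ≡ K (mod 10)] K=9 is one option consistent with column 1 (P + E ≡ K (mod 10), carry-in 0) — take it, so K=9.
Step 3. [col 1: P + E ≡ K (mod 10)] from column 1 (E=7, K=9, carry-in 0, digits 7,9 already taken and all letters distinct): P must equal 2, so P=2.
Step 4. [col 2: H + K ≡ E (mod 10)] in column 2 we have H+K≡E with carry-in 0; given K=9, E=7 and digits 2,7,9 already taken and all letters distinct, that pins H to 8 ⇒ H=8.
Step 5. [col 3: P + C ≡ Y (mod 10)] several values work for Y in column 3 (P + C ≡ Y (mod 10), carry-in 1); try Y=4, so Y=4.
Step 6. [col 3: P + C ≡ Y (mod 10)] column 3: given P=2, Y=4, carry-in 1, and digits 2,4,7,8,9 already taken and all letters distinct, P+C≡Y (mod 10) forces C=1. So C=1.
Step 7. [col 4: U + U ≡ M (mod 10)] several values work for M in column 4 (U + U ≡ M (mod 10), carry-in 0); try M=0 ⇒ M=0.
Step 8. [col 4: U + U ≡ M (mod 10)] in column 4 we have U+U≡M with carry-in 0; given M=0 and digits 0,1,2,4,7,8,9 already taken and all letters distinct, that pins U to 5 ⇒ U=5.
Step 9. [col 6: I + P ≡ K (mod 10)] in column 6 we have I+P≡K with carry-in 1; given P=2, K=9 and digits 0,1,2,4,5,7,8,9 already taken and all letters distinct, that pins I to 6, so I=6.

Answer: C=1, E=7, H=8, I=6, K=9, M=0, P=2, U=5, Y=4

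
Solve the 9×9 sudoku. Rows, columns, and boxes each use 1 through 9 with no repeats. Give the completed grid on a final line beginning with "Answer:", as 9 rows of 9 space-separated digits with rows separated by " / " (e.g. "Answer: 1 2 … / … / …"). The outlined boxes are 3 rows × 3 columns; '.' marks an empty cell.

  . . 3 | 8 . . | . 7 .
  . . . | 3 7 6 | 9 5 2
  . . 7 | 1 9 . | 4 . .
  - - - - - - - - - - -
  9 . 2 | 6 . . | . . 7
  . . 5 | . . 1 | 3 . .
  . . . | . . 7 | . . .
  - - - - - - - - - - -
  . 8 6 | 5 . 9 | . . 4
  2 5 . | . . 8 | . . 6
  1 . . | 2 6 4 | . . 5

Step 1. [r1c5∈{2,4,5}] across box 2, 4 lands solely at r1c5 ⇒ r1c5=4.
Step 2. [r1c2∈{1,2,6,9}] row 1 places 9 nowhere but r1c2, so r1c2=9.
Step 3. [r4c6∈{3,5}] 3 has one home in col 6: r4c6 ⇒ r4c6=3.
Step 4. [r8c3∈{4,9}] in row 8, 4 fits only at r8c3, so r8c3=4.
Step 5. [r8c8∈{1,3,9}] in row 8, 9 fits only at r8c8 ⇒ r8c8=9.
Step 6. [r3c9∈{3,8}] col 9 places 3 nowhere but r3c9, so r3c9=3.
Step 7. [r3c8∈{6,8}] r3c8 is the only open cell in box 3 admitting 8 ⇒ r3c8=8.
Step 8. [r9c7∈{7,8}] 8 has one home in row 9: r9c7 ⇒ r9c7=8.
Step 9. [r1c7∈{1,6}] box 3 places 6 nowhere but r1c7, so r1c7=6.
Step 10. [r4c5∈{5,8}] row 4 places 8 nowhere but r4c5 ⇒ r4c5=8.
Step 11. [r9c2∈{3,7}] r9c2 is the only open cell in row 9 admitting 7, so r9c2=7.
Step 12. [r6c2∈{1,3,4,6}] 3 has one home in col 2: r6c2 ⇒ r6c2=3.
Step 13. [r7c7∈{1,2,7}] r7c7 is the only open cell in row 7 admitting 7, so r7c7=7.
Step 14. [r6c7∈{1,2,5}] r6c7 is the only open cell in col 7 admitting 2. So r6c7=2.
Step 15. [r5c1∈{4,6,7,8}] in row 5, 7 fits only at r5c1. So r5c1=7.
Step 16. [r8c7∈{1}] r8c7 has the single candidate 1, so r8c7=1.
Step 17. [r1c6∈{2,5}] row 1 places 2 nowhere but r1c6, so r1c6=2.
Step 18. [r5c9∈{8,9}] r5c9 is the only open cell in row 5 admitting 8 ⇒ r5c9=8.
Step 19. [r7c1∈{3}] r7c1 has the single candidate 3, so r7c1=3.
Step 20. [r6c9∈{1,9}] col 9 places 9 nowhere but r6c9 ⇒ r6c9=9.
Step 21. [r6c4∈{4}] r6c4 is down to just 4. So r6c4=4.
Step 22. [r2c1∈{4,8}] 4 has one home in col 1: r2c1. So r2c1=4.
Step 23. [r6c1∈{6,8}] in col 1, 8 fits only at r6c1. So r6c1=8.
Step 24. [r5c2∈{4,6}] r5c2 is the only open cell in box 4 admitting 6, so r5c2=6.
Step 25. [r6c3∈{1}] nothing but 1 survives at r6c3 ⇒ r6c3=1.
Step 26. [r1c1∈{5}] r1c1 is down to just 5. So r1c1=5.
Step 27. [r4c8∈{1,4}] 1 has one home in row 4: r4c8. So r4c8=1.
Step 28. [r4c2∈{4}] only 4 remains possible at r4c2, so r4c2=4.
Step 29. [r4c7∈{5}] only 5 remains possible at r4c7. So r4c7=5.
Step 30. [r3c1∈{6}] only 6 remains possible at r3c1 ⇒ r3c1=6.
Step 31. [r8c4∈{7}] r8c4 is down to just 7 ⇒ r8c4=7.
Step 32. [r7c5∈{1}] r7c5's peers cover all but 1. So r7c5=1.
Step 33. [r5c5∈{2}] r5c5 is down to just 2. So r5c5=2.
Step 34. [r2c2∈{1}] only 1 remains possible at r2c2, so r2c2=1.
Step 35. [r9c3∈{9}] r9c3 is down to just 9, so r9c3=9.
Step 36. [r6c8∈{6}] r6c8's peers cover all but 6 ⇒ r6c8=6.
Step 37. [r3c2∈{2}] r3c2 has the single candidate 2, so r3c2=2.
Step 38. [r7c8∈{2}] r7c8's peers cover all but 2, so r7c8=2.
Step 39. [r1c9∈{1}] r1c9 has the single candidate 1 ⇒ r1c9=1.
Step 40. [r8c5∈{3}] nothing but 3 survives at r8c5, so r8c5=3.
Step 41. [r5c8∈{4}] r5c8 is down to just 4. So r5c8=4.
Step 42. [r2c3∈{8}] nothing but 8 survives at r2c3, so r2c3=8.
Step 43. [r3c6∈{5}] nothing but 5 survives at r3c6. So r3c6=5.
Step 44. [r6c5∈{5}] nothing but 5 survives at r6c5 ⇒ r6c5=5.
Step 45. [r5c4∈{9}] r5c4 is down to just 9 ⇒ r5c4=9.
Step 46. [r9c8∈{3}] only 3 remains possible at r9c8 ⇒ r9c8=3.

Answer: 5 9 3 8 4 2 6 7 1 / 4 1 8 3 7 6 9 5 2 / 6 2 7 1 9 5 4 8 3 / 9 4 2 6 8 3 5 1 7 / 7 6 5 9 2 1 3 4 8 / 8 3 1 4 5 7 2 6 9 / 3 8 6 5 1 9 7 2 4 / 2 5 4 7 3 8 1 9 6 / 1 7 9 2 6 4 8 3 5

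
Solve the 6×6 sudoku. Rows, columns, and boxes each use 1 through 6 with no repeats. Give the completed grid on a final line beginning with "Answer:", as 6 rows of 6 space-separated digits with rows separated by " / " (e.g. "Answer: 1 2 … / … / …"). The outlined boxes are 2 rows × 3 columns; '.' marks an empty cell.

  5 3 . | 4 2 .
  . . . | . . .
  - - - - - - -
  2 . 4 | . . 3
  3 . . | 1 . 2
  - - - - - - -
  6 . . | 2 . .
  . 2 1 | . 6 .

Step 1. [r3c5∈{5}] only 5 remains possible at r3c5. So r3c5=5.
Step 2. [r1c3∈{6}] nothing but 6 survives at r1c3. So r1c3=6.
Step 3. [r2c1∈{1,4}] 1 has one home in col 1: r2c1 ⇒ r2c1=1.
Step 4. [r6c4∈{3,5}] across row 6, 3 lands solely at r6c4. So r6c4=3.
Step 5. [r6c6∈{4,5}] 5 has one home in row 6: r6c6, so r6c6=5.
Step 6. [r5c6∈{1,4}] col 6 places 4 nowhere but r5c6 ⇒ r5c6=4.
Step 7. [r3c4∈{6}] nothing but 6 survives at r3c4 ⇒ r3c4=6.
Step 8. [r4c3∈{5}] r4c3 is down to just 5 ⇒ r4c3=5.
Step 9. [r5c2∈{5}] nothing but 5 survives at r5c2, so r5c2=5.
Step 10. [r2c3∈{2}] r2c3's peers cover all but 2. So r2c3=2.
Step 11. [r5c3∈{3}] r5c3's peers cover all but 3, so r5c3=3.
Step 12. [r2c5∈{3}] only 3 remains possible at r2c5, so r2c5=3.
Step 13. [r5c5∈{1}] only 1 remains possible at r5c5. So r5c5=1.
Step 14. [r2c6∈{6}] only 6 remains possible at r2c6 ⇒ r2c6=6.
Step 15. [r6c1∈{4}] nothing but 4 survives at r6c1, so r6c1=4.
Step 16. [r4c5∈{4}] r4c5 is down to just 4, so r4c5=4.
Step 17. [r3c2∈{1}] r3c2 has the single candidate 1, so r3c2=1.
Step 18. [r4c2∈{6}] r4c2's peers cover all but 6. So r4c2=6.
Step 19. [r1c6∈{1}] only 1 remains possible at r1c6 ⇒ r1c6=1.
Step 20. [r2c4∈{5}] nothing but 5 survives at r2c4, so r2c4=5.
Step 21. [r2c2∈{4}] only 4 remains possible at r2c2. So r2c2=4.

Answer: 5 3 6 4 2 1 / 1 4 2 5 3 6 / 2 1 4 6 5 3 / 3 6 5 1 4 2 / 6 5 3 2 1 4 / 4 2 1 3 6 5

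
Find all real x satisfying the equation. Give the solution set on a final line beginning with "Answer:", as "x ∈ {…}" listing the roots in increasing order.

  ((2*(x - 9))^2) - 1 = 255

Step 1. [((2*(x - 9))^2) - 1 = 255] 1 comes off first (add 1) ⇒ sub: (2*(x - 9))^2 = 256.
Step 2. [(2*(x - 9))^2 = 256] 256 ≥ 0, LHS is (·)² — take ±√, so sqrt: 2*(x - 9) = 16 or -16.
Step 3. [2*(x - 9) = 16 or -16] leading coefficient 2: divide by 2, so div: x - 9 = 8 or -8.
Step 4. [x - 9 = 8 or -8] the outer -9 inverts by adding 9, so sub: x = 17 or 1.

Answer: x ∈ {1, 17}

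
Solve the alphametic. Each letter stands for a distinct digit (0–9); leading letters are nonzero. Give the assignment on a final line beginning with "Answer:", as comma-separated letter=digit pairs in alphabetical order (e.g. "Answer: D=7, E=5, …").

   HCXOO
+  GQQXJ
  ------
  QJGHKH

Step 1. [col 1: O + J ≡ H (mod 10)] no forcing yet in column 1 (carry-in 0); H=5 is free and consistent — try it. So H=5.
Step 2. [col 1: O + J ≡ H (mod 10)] J=3 is one option consistent with column 1 (O + J ≡ H (mod 10), carry-in 0) — take it, so J=3.
Step 3. [col 1: O + J ≡ H (mod 10)] column 1 reads O+J+carry(0)=H with J=3, H=5; with digits 3,5 already taken and all letters distinct, the only value for O is 2 ⇒ O=2.
Step 4. [col 2: O + X ≡ K (mod 10)] several values work for X in column 2 (O + X ≡ K (mod 10), carry-in 0); try X=4 ⇒ X=4.
Step 5. [Q] Q is the leading digit of a 6-digit sum of two 5-digit numbers; the final carry is exactly 1. So Q=1.
Step 6. [col 2: O + X ≡ K (mod 10)] column 2: given O=2, X=4, carry-in 0, and digits 1,2,3,4,5 already taken and all letters distinct, O+X≡K (mod 10) forces K=6 ⇒ K=6.
Step 7. [col 4: C + Q ≡ G (mod 10)] C=7 is one option consistent with column 4 (C + Q ≡ G (mod 10), carry-in 0) — take it. So C=7.
Step 8. [col 4: C + Q ≡ G (mod 10)] column 4 reads C+Q+carry(0)=G with C=7, Q=1; with digits 1,2,3,4,5,6,7 already taken and all letters distinct, the only value for G is 8. So G=8.

Answer: C=7, G=8, H=5, J=3, K=6, O=2, Q=1, X=4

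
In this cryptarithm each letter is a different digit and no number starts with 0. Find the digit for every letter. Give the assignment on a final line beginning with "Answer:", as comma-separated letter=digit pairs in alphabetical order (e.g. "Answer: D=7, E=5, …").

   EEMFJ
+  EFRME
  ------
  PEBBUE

Step 1. [col 1: J + E ≡ E (mod 10)] in column 1 we have J+E≡E with carry-in 0; given nothing yet and all letters distinct, none taken yet, that pins J to 0 ⇒ J=0.
Step 2. [P] the sum has 6 digits but both addends have 5; that extra leading digit P is the final carry, namely 1 ⇒ P=1.
Step 3. [col 1: J + E ≡ E (mod 10)] no forcing yet in column 1 (carry-in 0); E=9 is free and consistent — try it, so E=9.
Step 4. [col 2: F + M ≡ U (mod 10)] column 2 (F + M ≡ U (mod 10), carry-in 0) doesn't pin M yet; pick M=2 and continue, so M=2.
Step 5. [col 2: F + M ≡ U (mod 10)] column 2 (F + M ≡ U (mod 10), carry-in 0) doesn't pin U yet; pick U=8 and continue, so U=8.
Step 6. [col 2: F + M ≡ U (mod 10)] from column 2 (M=2, U=8, carry-in 0, digits 0,1,2,8,9 already taken and all letters distinct): F must equal 6. So F=6.
Step 7. [col 3: M + R ≡ B (mod 10)] R=3 is one option consistent with column 3 (M + R ≡ B (mod 10), carry-in 0) — take it ⇒ R=3.
Step 8. [col 3: M + R ≡ B (mod 10)] column 3 reads M+R+carry(0)=B with M=2, R=3; with digits 0,1,2,3,6,8,9 already taken and all letters distinct, the only value for B is 5, so B=5.

Answer: B=5, E=9, F=6, J=0, M=2, P=1, R=3, U=8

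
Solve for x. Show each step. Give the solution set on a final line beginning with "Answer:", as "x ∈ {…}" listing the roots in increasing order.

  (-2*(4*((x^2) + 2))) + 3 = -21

Step 1. [(-2*(4*((x^2) + 2))) + 3 = -21] 3 comes off first (subtract 3) ⇒ sub: -2*(4*((x^2) + 2)) = -24.
Step 2. [-2*(4*((x^2) + 2)) = -24] leading coefficient -2: divide by -2 ⇒ div: 4*((x^2) + 2) = 12.
Step 3. [4*((x^2) + 2) = 12] LHS = 4·(…); ÷4 both sides. So div: (x^2) + 2 = 3.
Step 4. [(x^2) + 2 = 3] peel the +2: subtract 2 from each side. So sub: x^2 = 1.
Step 5. [x^2 = 1] √ both sides: 1 ≥ 0 gives two branches. So sqrt: x = 1 or -1.

Answer: x ∈ {-1, 1}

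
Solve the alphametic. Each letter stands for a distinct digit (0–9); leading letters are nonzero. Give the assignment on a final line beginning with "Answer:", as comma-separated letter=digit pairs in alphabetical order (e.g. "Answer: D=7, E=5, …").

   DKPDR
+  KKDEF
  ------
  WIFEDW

Step 1. [col 1: R + F ≡ W (mod 10)] R=3 is one option consistent with column 1 (R + F ≡ W (mod 10), carry-in 0) — take it. So R=3.
Step 2. [col 1: R + F ≡ W (mod 10)] several values work for F in column 1 (R + F ≡ W (mod 10), carry-in 0); try F=8, so F=8.
Step 3. [col 1: R + F ≡ W (mod 10)] column 1 reads R+F+carry(0)=W with R=3, F=8; with digits 3,8 already taken and all letters distinct, the only value for W is 1, so W=1.
Step 4. [col 2: D + E ≡ D (mod 10)] in column 2 we have D+E≡D with carry-in 1; given nothing yet and digits 1,3,8 already taken and all letters distinct, that pins E to 9, so E=9.
Step 5. [col 2: D + E ≡ D (mod 10)] column 2 (D + E ≡ D (mod 10), carry-in 1) doesn't pin D yet; pick D=6 and continue, so D=6.
Step 6. [col 3: P + D ≡ E (mod 10)] column 3: given D=6, E=9, carry-in 1, and digits 1,3,6,8,9 already taken and all letters distinct, P+D≡E (mod 10) forces P=2. So P=2.
Step 7. [col 4: K + K ≡ F (mod 10)] from column 4 (F=8, carry-in 0, digits 1,2,3,6,8,9 already taken and all letters distinct): K must equal 4. So K=4.
Step 8. [col 5: D + K ≡ I (mod 10)] column 5 reads D+K+carry(0)=I with D=6, K=4; with digits 1,2,3,4,6,8,9 already taken and all letters distinct, the only value for I is 0, so I=0.

Answer: D=6, E=9, F=8, I=0, K=4, P=2, R=3, W=1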